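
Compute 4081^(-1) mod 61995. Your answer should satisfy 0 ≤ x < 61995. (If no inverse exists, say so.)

14386

Run Euclid on (61995, 4081):
61995 = 15×4081 + 780
4081 = 5×780 + 181
780 = 4×181 + 56
181 = 3×56 + 13
56 = 4×13 + 4
13 = 3×4 + 1
4 = 4×1 + 0
gcd = 1, so the inverse exists. Back-substitute:
1 = 13 − 3·4
1 = −3·56 + 13·13
1 = 13·181 − 42·56
1 = −42·780 + 181·181
1 = 181·4081 − 947·780
1 = −947·61995 + 14386·4081
So 4081·14386 ≡ 1 (mod 61995).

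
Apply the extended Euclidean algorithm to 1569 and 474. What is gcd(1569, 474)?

Euclidean algorithm:
1569 = 3*474 + 147
474 = 3*147 + 33
147 = 4*33 + 15
33 = 2*15 + 3
15 = 5*3 + 0
gcd(1569, 474) = 3.
Express as a combination:
3 = 33 − 2·15
3 = −2·147 + 9·33
3 = 9·474 − 29·147
3 = −29·1569 + 96·474
So 3 = (-29)·1569 + (96)·474.

3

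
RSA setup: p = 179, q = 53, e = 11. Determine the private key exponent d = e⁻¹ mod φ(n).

φ(n) = (p−1)(q−1) = 178·52 = 9256.
Need d with 11·d ≡ 1 (mod 9256). Apply the extended Euclidean algorithm:
9256 = 841·11 + 5
11 = 2·5 + 1
5 = 5·1 + 0
Back-substitute:
1 = 11 − 2·5
1 = −2·9256 + 1683·11
So 11·1683 ≡ 1 (mod 9256), hence d = 1683.

1683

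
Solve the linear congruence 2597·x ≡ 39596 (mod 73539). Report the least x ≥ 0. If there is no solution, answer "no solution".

First find gcd(2597, 73539):
73539 = 28·2597 + 823
2597 = 3·823 + 128
823 = 6·128 + 55
128 = 2·55 + 18
55 = 3·18 + 1
18 = 18·1 + 0
gcd = 1, so a unique solution mod 73539 exists.
Back-substitute for the Bézout coefficients:
1 = 55 − 3·18
1 = −3·128 + 7·55
1 = 7·823 − 45·128
1 = −45·2597 + 142·823
1 = 142·73539 − 4021·2597
So 2597·(-4021) ≡ 1 (mod 73539), giving 2597⁻¹ ≡ 69518.
x ≡ 2597⁻¹·39596 ≡ 69518·39596 ≡ 69958 (mod 73539).

69958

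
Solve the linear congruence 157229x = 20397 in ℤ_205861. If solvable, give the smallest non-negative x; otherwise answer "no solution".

19171

First find gcd(157229, 205861):
205861 = 1×157229 + 48632
157229 = 3×48632 + 11333
48632 = 4×11333 + 3300
11333 = 3×3300 + 1433
3300 = 2×1433 + 434
1433 = 3×434 + 131
434 = 3×131 + 41
131 = 3×41 + 8
41 = 5×8 + 1
8 = 8×1 + 0
gcd = 1, so a unique solution mod 205861 exists.
Back-substitute for the Bézout coefficients:
1 = 41 − 5·8
1 = −5·131 + 16·41
1 = 16·434 − 53·131
1 = −53·1433 + 175·434
1 = 175·3300 − 403·1433
1 = −403·11333 + 1384·3300
1 = 1384·48632 − 5939·11333
1 = −5939·157229 + 19201·48632
1 = 19201·205861 − 25140·157229
So 157229·(-25140) ≡ 1 (mod 205861), giving 157229⁻¹ ≡ 180721.
x ≡ 157229⁻¹·20397 ≡ 180721·20397 ≡ 19171 (mod 205861).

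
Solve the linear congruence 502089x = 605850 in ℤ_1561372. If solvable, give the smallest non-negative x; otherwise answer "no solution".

906954

First find gcd(502089, 1561372):
1561372 = 3*502089 + 55105
502089 = 9*55105 + 6144
55105 = 8*6144 + 5953
6144 = 1*5953 + 191
5953 = 31*191 + 32
191 = 5*32 + 31
32 = 1*31 + 1
31 = 31*1 + 0
gcd = 1, so a unique solution mod 1561372 exists.
Back-substitute for the Bézout coefficients:
1 = 32 − 31
1 = −191 + 6·32
1 = 6·5953 − 187·191
1 = −187·6144 + 193·5953
1 = 193·55105 − 1731·6144
1 = −1731·502089 + 15772·55105
1 = 15772·1561372 − 49047·502089
So 502089·(-49047) ≡ 1 (mod 1561372), giving 502089⁻¹ ≡ 1512325.
x ≡ 502089⁻¹·605850 ≡ 1512325·605850 ≡ 906954 (mod 1561372).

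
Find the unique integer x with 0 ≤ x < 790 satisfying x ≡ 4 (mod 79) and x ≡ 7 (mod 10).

Write x = 4 + 79·k. Then 79·k ≡ 7 − 4 ≡ 3 (mod 10).
Need 79⁻¹ mod 10. Extended Euclid on (10, 9):
10 = 1×9 + 1
9 = 9×1 + 0
Back-substitute:
1 = 10 − 9
79⁻¹ ≡ 9 (mod 10), so k ≡ 9·3 ≡ 7 (mod 10).
x = 4 + 79·7 = 557.

557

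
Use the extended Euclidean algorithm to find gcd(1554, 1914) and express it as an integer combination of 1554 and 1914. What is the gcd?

Euclidean algorithm:
1914 = 1·1554 + 360
1554 = 4·360 + 114
360 = 3·114 + 18
114 = 6·18 + 6
18 = 3·6 + 0
gcd(1554, 1914) = 6.
Express as a combination:
6 = 114 − 6·18
6 = −6·360 + 19·114
6 = 19·1554 − 82·360
6 = −82·1914 + 101·1554
So 6 = (-82)·1914 + (101)·1554.

6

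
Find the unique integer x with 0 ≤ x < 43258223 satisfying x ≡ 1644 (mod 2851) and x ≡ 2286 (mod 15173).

Write x = 1644 + 2851·k. Then 2851·k ≡ 2286 − 1644 ≡ 642 (mod 15173).
Need 2851⁻¹ mod 15173. Extended Euclid on (15173, 2851):
15173 = 5×2851 + 918
2851 = 3×918 + 97
918 = 9×97 + 45
97 = 2×45 + 7
45 = 6×7 + 3
7 = 2×3 + 1
3 = 3×1 + 0
Back-substitute:
1 = 7 − 2·3
1 = −2·45 + 13·7
1 = 13·97 − 28·45
1 = −28·918 + 265·97
1 = 265·2851 − 823·918
1 = −823·15173 + 4380·2851
2851⁻¹ ≡ 4380 (mod 15173), so k ≡ 4380·642 ≡ 4955 (mod 15173).
x = 1644 + 2851·4955 = 14128349.

14128349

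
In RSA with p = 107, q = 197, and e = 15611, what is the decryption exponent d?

φ(n) = (p−1)(q−1) = 106·196 = 20776.
Need d with 15611·d ≡ 1 (mod 20776). Apply the extended Euclidean algorithm:
20776 = 1*15611 + 5165
15611 = 3*5165 + 116
5165 = 44*116 + 61
116 = 1*61 + 55
61 = 1*55 + 6
55 = 9*6 + 1
6 = 6*1 + 0
Back-substitute:
1 = 55 − 9·6
1 = −9·61 + 10·55
1 = 10·116 − 19·61
1 = −19·5165 + 846·116
1 = 846·15611 − 2557·5165
1 = −2557·20776 + 3403·15611
So 15611·3403 ≡ 1 (mod 20776), hence d = 3403.

3403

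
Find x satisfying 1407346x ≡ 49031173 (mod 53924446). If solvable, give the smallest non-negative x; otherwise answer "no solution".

no solution

gcd(1407346, 53924446):
53924446 = 38·1407346 + 445298
1407346 = 3·445298 + 71452
445298 = 6·71452 + 16586
71452 = 4·16586 + 5108
16586 = 3·5108 + 1262
5108 = 4·1262 + 60
1262 = 21·60 + 2
60 = 30·2 + 0
gcd = 2, but 2 ∤ 49031173, so the congruence has no solution.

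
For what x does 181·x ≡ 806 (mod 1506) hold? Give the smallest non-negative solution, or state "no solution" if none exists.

512

First find gcd(181, 1506):
1506 = 8·181 + 58
181 = 3·58 + 7
58 = 8·7 + 2
7 = 3·2 + 1
2 = 2·1 + 0
gcd = 1, so a unique solution mod 1506 exists.
Back-substitute for the Bézout coefficients:
1 = 7 − 3·2
1 = −3·58 + 25·7
1 = 25·181 − 78·58
1 = −78·1506 + 649·181
So 181·(649) ≡ 1 (mod 1506), giving 181⁻¹ ≡ 649.
x ≡ 181⁻¹·806 ≡ 649·806 ≡ 512 (mod 1506).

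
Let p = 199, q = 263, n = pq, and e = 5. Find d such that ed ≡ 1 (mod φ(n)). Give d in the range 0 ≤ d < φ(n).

φ(n) = (p−1)(q−1) = 198·262 = 51876.
Need d with 5·d ≡ 1 (mod 51876). Apply the extended Euclidean algorithm:
51876 = 10375*5 + 1
5 = 5*1 + 0
Back-substitute:
1 = 51876 − 10375·5
So 5·(-10375) ≡ 1 (mod 51876), hence d ≡ -10375 ≡ 41501 (mod 51876).

41501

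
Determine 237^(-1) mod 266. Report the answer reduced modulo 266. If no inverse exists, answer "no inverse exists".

55

Run Euclid on (266, 237):
266 = 1*237 + 29
237 = 8*29 + 5
29 = 5*5 + 4
5 = 1*4 + 1
4 = 4*1 + 0
gcd = 1, so the inverse exists. Back-substitute:
1 = 5 − 4
1 = −29 + 6·5
1 = 6·237 − 49·29
1 = −49·266 + 55·237
So 237·55 ≡ 1 (mod 266).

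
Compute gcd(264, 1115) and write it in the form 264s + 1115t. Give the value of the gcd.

Apply Euclid's algorithm to 1115 and 264:
1115 = 4×264 + 59
264 = 4×59 + 28
59 = 2×28 + 3
28 = 9×3 + 1
3 = 3×1 + 0
gcd(264, 1115) = 1.
Back-substituting:
1 = 28 − 9·3
1 = −9·59 + 19·28
1 = 19·264 − 85·59
1 = −85·1115 + 359·264
So 1 = (-85)·1115 + (359)·264.

1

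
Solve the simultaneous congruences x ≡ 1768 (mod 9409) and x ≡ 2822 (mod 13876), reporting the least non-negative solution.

Write x = 1768 + 9409·k. Then 9409·k ≡ 2822 − 1768 ≡ 1054 (mod 13876).
Need 9409⁻¹ mod 13876. Extended Euclid on (13876, 9409):
13876 = 1*9409 + 4467
9409 = 2*4467 + 475
4467 = 9*475 + 192
475 = 2*192 + 91
192 = 2*91 + 10
91 = 9*10 + 1
10 = 10*1 + 0
Back-substitute:
1 = 91 − 9·10
1 = −9·192 + 19·91
1 = 19·475 − 47·192
1 = −47·4467 + 442·475
1 = 442·9409 − 931·4467
1 = −931·13876 + 1373·9409
9409⁻¹ ≡ 1373 (mod 13876), so k ≡ 1373·1054 ≡ 4038 (mod 13876).
x = 1768 + 9409·4038 = 37995310.

37995310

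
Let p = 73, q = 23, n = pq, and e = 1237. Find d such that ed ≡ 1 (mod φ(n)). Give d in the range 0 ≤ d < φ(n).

φ(n) = (p−1)(q−1) = 72·22 = 1584.
Need d with 1237·d ≡ 1 (mod 1584). Apply the extended Euclidean algorithm:
1584 = 1*1237 + 347
1237 = 3*347 + 196
347 = 1*196 + 151
196 = 1*151 + 45
151 = 3*45 + 16
45 = 2*16 + 13
16 = 1*13 + 3
13 = 4*3 + 1
3 = 3*1 + 0
Back-substitute:
1 = 13 − 4·3
1 = −4·16 + 5·13
1 = 5·45 − 14·16
1 = −14·151 + 47·45
1 = 47·196 − 61·151
1 = −61·347 + 108·196
1 = 108·1237 − 385·347
1 = −385·1584 + 493·1237
So 1237·493 ≡ 1 (mod 1584), hence d = 493.

493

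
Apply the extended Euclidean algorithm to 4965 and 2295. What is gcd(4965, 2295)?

15

Repeated division:
4965 = 2×2295 + 375
2295 = 6×375 + 45
375 = 8×45 + 15
45 = 3×15 + 0
gcd(4965, 2295) = 15.
Back-substituting:
15 = 375 − 8·45
15 = −8·2295 + 49·375
15 = 49·4965 − 106·2295
So 15 = (49)·4965 + (-106)·2295.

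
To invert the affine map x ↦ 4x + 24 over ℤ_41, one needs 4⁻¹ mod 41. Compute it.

Apply the Euclidean algorithm to 41 and 4:
41 = 10×4 + 1
4 = 4×1 + 0
Since gcd(4, 41) = 1, back-substitute to write 1 as a combination:
1 = 41 − 10·4
Hence 4⁻¹ ≡ -10 ≡ 31 (mod 41).

31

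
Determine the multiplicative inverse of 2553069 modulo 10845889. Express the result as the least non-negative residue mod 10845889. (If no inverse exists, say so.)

10470125

Extended Euclidean algorithm:
10845889 = 4*2553069 + 633613
2553069 = 4*633613 + 18617
633613 = 34*18617 + 635
18617 = 29*635 + 202
635 = 3*202 + 29
202 = 6*29 + 28
29 = 1*28 + 1
28 = 28*1 + 0
The gcd is 1. Working backward:
1 = 29 − 28
1 = −202 + 7·29
1 = 7·635 − 22·202
1 = −22·18617 + 645·635
1 = 645·633613 − 21952·18617
1 = −21952·2553069 + 88453·633613
1 = 88453·10845889 − 375764·2553069
Thus 2553069·(-375764) ≡ 1 (mod 10845889); reducing, -375764 mod 10845889 = 10470125.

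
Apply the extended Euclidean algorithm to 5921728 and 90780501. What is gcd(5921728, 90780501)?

1

Repeated division:
90780501 = 15×5921728 + 1954581
5921728 = 3×1954581 + 57985
1954581 = 33×57985 + 41076
57985 = 1×41076 + 16909
41076 = 2×16909 + 7258
16909 = 2×7258 + 2393
7258 = 3×2393 + 79
2393 = 30×79 + 23
79 = 3×23 + 10
23 = 2×10 + 3
10 = 3×3 + 1
3 = 3×1 + 0
gcd(5921728, 90780501) = 1.
Express as a combination:
1 = 10 − 3·3
1 = −3·23 + 7·10
1 = 7·79 − 24·23
1 = −24·2393 + 727·79
1 = 727·7258 − 2205·2393
1 = −2205·16909 + 5137·7258
1 = 5137·41076 − 12479·16909
1 = −12479·57985 + 17616·41076
1 = 17616·1954581 − 593807·57985
1 = −593807·5921728 + 1799037·1954581
1 = 1799037·90780501 − 27579362·5921728
So 1 = (1799037)·90780501 + (-27579362)·5921728.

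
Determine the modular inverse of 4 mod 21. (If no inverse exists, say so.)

16

Apply the Euclidean algorithm to 21 and 4:
21 = 5×4 + 1
4 = 4×1 + 0
Since gcd(4, 21) = 1, back-substitute to write 1 as a combination:
1 = 21 − 5·4
Hence 4⁻¹ ≡ -5 ≡ 16 (mod 21).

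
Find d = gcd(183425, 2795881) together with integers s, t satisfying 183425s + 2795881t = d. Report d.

11

Apply Euclid's algorithm to 2795881 and 183425:
2795881 = 15×183425 + 44506
183425 = 4×44506 + 5401
44506 = 8×5401 + 1298
5401 = 4×1298 + 209
1298 = 6×209 + 44
209 = 4×44 + 33
44 = 1×33 + 11
33 = 3×11 + 0
gcd(183425, 2795881) = 11.
Back-substituting:
11 = 44 − 33
11 = −209 + 5·44
11 = 5·1298 − 31·209
11 = −31·5401 + 129·1298
11 = 129·44506 − 1063·5401
11 = −1063·183425 + 4381·44506
11 = 4381·2795881 − 66778·183425
So 11 = (4381)·2795881 + (-66778)·183425.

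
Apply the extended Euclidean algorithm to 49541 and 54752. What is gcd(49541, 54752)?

Repeated division:
54752 = 1×49541 + 5211
49541 = 9×5211 + 2642
5211 = 1×2642 + 2569
2642 = 1×2569 + 73
2569 = 35×73 + 14
73 = 5×14 + 3
14 = 4×3 + 2
3 = 1×2 + 1
2 = 2×1 + 0
gcd(49541, 54752) = 1.
Express as a combination:
1 = 3 − 2
1 = −14 + 5·3
1 = 5·73 − 26·14
1 = −26·2569 + 915·73
1 = 915·2642 − 941·2569
1 = −941·5211 + 1856·2642
1 = 1856·49541 − 17645·5211
1 = −17645·54752 + 19501·49541
So 1 = (-17645)·54752 + (19501)·49541.

1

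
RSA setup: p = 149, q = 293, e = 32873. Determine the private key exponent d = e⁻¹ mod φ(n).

φ(n) = (p−1)(q−1) = 148·292 = 43216.
Need d with 32873·d ≡ 1 (mod 43216). Apply the extended Euclidean algorithm:
43216 = 1×32873 + 10343
32873 = 3×10343 + 1844
10343 = 5×1844 + 1123
1844 = 1×1123 + 721
1123 = 1×721 + 402
721 = 1×402 + 319
402 = 1×319 + 83
319 = 3×83 + 70
83 = 1×70 + 13
70 = 5×13 + 5
13 = 2×5 + 3
5 = 1×3 + 2
3 = 1×2 + 1
2 = 2×1 + 0
Back-substitute:
1 = 3 − 2
1 = −5 + 2·3
1 = 2·13 − 5·5
1 = −5·70 + 27·13
1 = 27·83 − 32·70
1 = −32·319 + 123·83
1 = 123·402 − 155·319
1 = −155·721 + 278·402
1 = 278·1123 − 433·721
1 = −433·1844 + 711·1123
1 = 711·10343 − 3988·1844
1 = −3988·32873 + 12675·10343
1 = 12675·43216 − 16663·32873
So 32873·(-16663) ≡ 1 (mod 43216), hence d ≡ -16663 ≡ 26553 (mod 43216).

26553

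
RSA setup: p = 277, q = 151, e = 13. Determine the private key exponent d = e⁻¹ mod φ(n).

φ(n) = (p−1)(q−1) = 276·150 = 41400.
Need d with 13·d ≡ 1 (mod 41400). Apply the extended Euclidean algorithm:
41400 = 3184×13 + 8
13 = 1×8 + 5
8 = 1×5 + 3
5 = 1×3 + 2
3 = 1×2 + 1
2 = 2×1 + 0
Back-substitute:
1 = 3 − 2
1 = −5 + 2·3
1 = 2·8 − 3·5
1 = −3·13 + 5·8
1 = 5·41400 − 15923·13
So 13·(-15923) ≡ 1 (mod 41400), hence d ≡ -15923 ≡ 25477 (mod 41400).

25477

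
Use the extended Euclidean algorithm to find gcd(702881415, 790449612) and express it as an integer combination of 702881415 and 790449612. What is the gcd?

Apply Euclid's algorithm to 790449612 and 702881415:
790449612 = 1·702881415 + 87568197
702881415 = 8·87568197 + 2335839
87568197 = 37·2335839 + 1142154
2335839 = 2·1142154 + 51531
1142154 = 22·51531 + 8472
51531 = 6·8472 + 699
8472 = 12·699 + 84
699 = 8·84 + 27
84 = 3·27 + 3
27 = 9·3 + 0
gcd(702881415, 790449612) = 3.
Working backward:
3 = 84 − 3·27
3 = −3·699 + 25·84
3 = 25·8472 − 303·699
3 = −303·51531 + 1843·8472
3 = 1843·1142154 − 40849·51531
3 = −40849·2335839 + 83541·1142154
3 = 83541·87568197 − 3131866·2335839
3 = −3131866·702881415 + 25138469·87568197
3 = 25138469·790449612 − 28270335·702881415
So 3 = (25138469)·790449612 + (-28270335)·702881415.

3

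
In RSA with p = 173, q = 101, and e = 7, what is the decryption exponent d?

φ(n) = (p−1)(q−1) = 172·100 = 17200.
Need d with 7·d ≡ 1 (mod 17200). Apply the extended Euclidean algorithm:
17200 = 2457×7 + 1
7 = 7×1 + 0
Back-substitute:
1 = 17200 − 2457·7
So 7·(-2457) ≡ 1 (mod 17200), hence d ≡ -2457 ≡ 14743 (mod 17200).

14743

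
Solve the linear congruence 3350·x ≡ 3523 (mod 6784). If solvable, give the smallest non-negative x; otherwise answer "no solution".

gcd(3350, 6784):
6784 = 2×3350 + 84
3350 = 39×84 + 74
84 = 1×74 + 10
74 = 7×10 + 4
10 = 2×4 + 2
4 = 2×2 + 0
gcd = 2, but 2 ∤ 3523, so the congruence has no solution.

no solution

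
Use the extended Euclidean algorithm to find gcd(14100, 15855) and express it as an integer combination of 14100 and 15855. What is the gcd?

Euclidean algorithm:
15855 = 1*14100 + 1755
14100 = 8*1755 + 60
1755 = 29*60 + 15
60 = 4*15 + 0
gcd(14100, 15855) = 15.
Express as a combination:
15 = 1755 − 29·60
15 = −29·14100 + 233·1755
15 = 233·15855 − 262·14100
So 15 = (233)·15855 + (-262)·14100.

15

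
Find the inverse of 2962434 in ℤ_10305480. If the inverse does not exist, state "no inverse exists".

no inverse exists

Compute gcd(2962434, 10305480):
10305480 = 3·2962434 + 1418178
2962434 = 2·1418178 + 126078
1418178 = 11·126078 + 31320
126078 = 4·31320 + 798
31320 = 39·798 + 198
798 = 4·198 + 6
198 = 33·6 + 0
gcd(2962434, 10305480) = 6 ≠ 1, so 2962434 has no multiplicative inverse modulo 10305480.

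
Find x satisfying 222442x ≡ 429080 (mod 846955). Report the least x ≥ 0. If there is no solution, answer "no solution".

812415

First find gcd(222442, 846955):
846955 = 3·222442 + 179629
222442 = 1·179629 + 42813
179629 = 4·42813 + 8377
42813 = 5·8377 + 928
8377 = 9·928 + 25
928 = 37·25 + 3
25 = 8·3 + 1
3 = 3·1 + 0
gcd = 1, so a unique solution mod 846955 exists.
Back-substitute for the Bézout coefficients:
1 = 25 − 8·3
1 = −8·928 + 297·25
1 = 297·8377 − 2681·928
1 = −2681·42813 + 13702·8377
1 = 13702·179629 − 57489·42813
1 = −57489·222442 + 71191·179629
1 = 71191·846955 − 271062·222442
So 222442·(-271062) ≡ 1 (mod 846955), giving 222442⁻¹ ≡ 575893.
x ≡ 222442⁻¹·429080 ≡ 575893·429080 ≡ 812415 (mod 846955).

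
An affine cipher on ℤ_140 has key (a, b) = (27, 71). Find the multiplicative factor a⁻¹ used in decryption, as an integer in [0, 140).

83

Apply the Euclidean algorithm to 140 and 27:
140 = 5·27 + 5
27 = 5·5 + 2
5 = 2·2 + 1
2 = 2·1 + 0
gcd = 1, so the inverse exists. Back-substitute:
1 = 5 − 2·2
1 = −2·27 + 11·5
1 = 11·140 − 57·27
Thus 27·(-57) ≡ 1 (mod 140); reducing, -57 mod 140 = 83.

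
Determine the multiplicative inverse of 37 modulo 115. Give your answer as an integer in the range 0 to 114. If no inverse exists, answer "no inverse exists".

Apply the Euclidean algorithm to 115 and 37:
115 = 3*37 + 4
37 = 9*4 + 1
4 = 4*1 + 0
Since gcd(37, 115) = 1, back-substitute to write 1 as a combination:
1 = 37 − 9·4
1 = −9·115 + 28·37
So 37·28 ≡ 1 (mod 115).

28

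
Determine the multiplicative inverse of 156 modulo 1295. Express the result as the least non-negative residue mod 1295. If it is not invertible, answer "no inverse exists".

606

Apply the Euclidean algorithm to 1295 and 156:
1295 = 8*156 + 47
156 = 3*47 + 15
47 = 3*15 + 2
15 = 7*2 + 1
2 = 2*1 + 0
The gcd is 1. Working backward:
1 = 15 − 7·2
1 = −7·47 + 22·15
1 = 22·156 − 73·47
1 = −73·1295 + 606·156
So 156·606 ≡ 1 (mod 1295).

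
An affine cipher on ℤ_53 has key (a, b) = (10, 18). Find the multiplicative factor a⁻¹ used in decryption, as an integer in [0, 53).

16

Apply the Euclidean algorithm to 53 and 10:
53 = 5·10 + 3
10 = 3·3 + 1
3 = 3·1 + 0
gcd = 1, so the inverse exists. Back-substitute:
1 = 10 − 3·3
1 = −3·53 + 16·10
So 10·16 ≡ 1 (mod 53).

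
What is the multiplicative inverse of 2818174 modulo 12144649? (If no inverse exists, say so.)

10632113

Run Euclid on (12144649, 2818174):
12144649 = 4*2818174 + 871953
2818174 = 3*871953 + 202315
871953 = 4*202315 + 62693
202315 = 3*62693 + 14236
62693 = 4*14236 + 5749
14236 = 2*5749 + 2738
5749 = 2*2738 + 273
2738 = 10*273 + 8
273 = 34*8 + 1
8 = 8*1 + 0
The gcd is 1. Working backward:
1 = 273 − 34·8
1 = −34·2738 + 341·273
1 = 341·5749 − 716·2738
1 = −716·14236 + 1773·5749
1 = 1773·62693 − 7808·14236
1 = −7808·202315 + 25197·62693
1 = 25197·871953 − 108596·202315
1 = −108596·2818174 + 350985·871953
1 = 350985·12144649 − 1512536·2818174
Thus 2818174·(-1512536) ≡ 1 (mod 12144649); reducing, -1512536 mod 12144649 = 10632113.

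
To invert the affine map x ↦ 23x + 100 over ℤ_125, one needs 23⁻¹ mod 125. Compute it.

Apply the Euclidean algorithm to 125 and 23:
125 = 5×23 + 10
23 = 2×10 + 3
10 = 3×3 + 1
3 = 3×1 + 0
Since gcd(23, 125) = 1, back-substitute to write 1 as a combination:
1 = 10 − 3·3
1 = −3·23 + 7·10
1 = 7·125 − 38·23
So 23·(-38) ≡ 1 (mod 125), and -38 ≡ 87 (mod 125).

87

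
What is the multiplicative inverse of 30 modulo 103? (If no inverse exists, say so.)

79

Run Euclid on (103, 30):
103 = 3·30 + 13
30 = 2·13 + 4
13 = 3·4 + 1
4 = 4·1 + 0
gcd = 1, so the inverse exists. Back-substitute:
1 = 13 − 3·4
1 = −3·30 + 7·13
1 = 7·103 − 24·30
Hence 30⁻¹ ≡ -24 ≡ 79 (mod 103).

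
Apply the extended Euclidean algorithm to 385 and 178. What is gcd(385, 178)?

Repeated division:
385 = 2*178 + 29
178 = 6*29 + 4
29 = 7*4 + 1
4 = 4*1 + 0
gcd(385, 178) = 1.
Express as a combination:
1 = 29 − 7·4
1 = −7·178 + 43·29
1 = 43·385 − 93·178
So 1 = (43)·385 + (-93)·178.

1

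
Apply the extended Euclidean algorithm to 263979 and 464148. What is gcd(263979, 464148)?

Euclidean algorithm:
464148 = 1×263979 + 200169
263979 = 1×200169 + 63810
200169 = 3×63810 + 8739
63810 = 7×8739 + 2637
8739 = 3×2637 + 828
2637 = 3×828 + 153
828 = 5×153 + 63
153 = 2×63 + 27
63 = 2×27 + 9
27 = 3×9 + 0
gcd(263979, 464148) = 9.
Working backward:
9 = 63 − 2·27
9 = −2·153 + 5·63
9 = 5·828 − 27·153
9 = −27·2637 + 86·828
9 = 86·8739 − 285·2637
9 = −285·63810 + 2081·8739
9 = 2081·200169 − 6528·63810
9 = −6528·263979 + 8609·200169
9 = 8609·464148 − 15137·263979
So 9 = (8609)·464148 + (-15137)·263979.

9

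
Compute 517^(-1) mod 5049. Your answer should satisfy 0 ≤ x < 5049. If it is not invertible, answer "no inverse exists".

Euclidean algorithm on 5049, 517:
5049 = 9×517 + 396
517 = 1×396 + 121
396 = 3×121 + 33
121 = 3×33 + 22
33 = 1×22 + 11
22 = 2×11 + 0
Since gcd = 11 > 1, 517 is not a unit mod 5049.

no inverse exists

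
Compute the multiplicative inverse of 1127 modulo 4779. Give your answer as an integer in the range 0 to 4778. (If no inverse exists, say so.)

3668

gcd(4779, 1127) by repeated division:
4779 = 4×1127 + 271
1127 = 4×271 + 43
271 = 6×43 + 13
43 = 3×13 + 4
13 = 3×4 + 1
4 = 4×1 + 0
The gcd is 1. Working backward:
1 = 13 − 3·4
1 = −3·43 + 10·13
1 = 10·271 − 63·43
1 = −63·1127 + 262·271
1 = 262·4779 − 1111·1127
Hence 1127⁻¹ ≡ -1111 ≡ 3668 (mod 4779).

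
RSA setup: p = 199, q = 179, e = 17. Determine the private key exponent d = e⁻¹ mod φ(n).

22805

φ(n) = (p−1)(q−1) = 198·178 = 35244.
Need d with 17·d ≡ 1 (mod 35244). Apply the extended Euclidean algorithm:
35244 = 2073×17 + 3
17 = 5×3 + 2
3 = 1×2 + 1
2 = 2×1 + 0
Back-substitute:
1 = 3 − 2
1 = −17 + 6·3
1 = 6·35244 − 12439·17
So 17·(-12439) ≡ 1 (mod 35244), hence d ≡ -12439 ≡ 22805 (mod 35244).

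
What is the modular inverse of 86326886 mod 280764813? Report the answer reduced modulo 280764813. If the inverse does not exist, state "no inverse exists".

Run Euclid on (280764813, 86326886):
280764813 = 3×86326886 + 21784155
86326886 = 3×21784155 + 20974421
21784155 = 1×20974421 + 809734
20974421 = 25×809734 + 731071
809734 = 1×731071 + 78663
731071 = 9×78663 + 23104
78663 = 3×23104 + 9351
23104 = 2×9351 + 4402
9351 = 2×4402 + 547
4402 = 8×547 + 26
547 = 21×26 + 1
26 = 26×1 + 0
gcd = 1, so the inverse exists. Back-substitute:
1 = 547 − 21·26
1 = −21·4402 + 169·547
1 = 169·9351 − 359·4402
1 = −359·23104 + 887·9351
1 = 887·78663 − 3020·23104
1 = −3020·731071 + 28067·78663
1 = 28067·809734 − 31087·731071
1 = −31087·20974421 + 805242·809734
1 = 805242·21784155 − 836329·20974421
1 = −836329·86326886 + 3314229·21784155
1 = 3314229·280764813 − 10779016·86326886
So 86326886·(-10779016) ≡ 1 (mod 280764813), and -10779016 ≡ 269985797 (mod 280764813).

269985797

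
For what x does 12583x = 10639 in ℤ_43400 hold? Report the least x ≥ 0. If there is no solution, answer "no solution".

First find gcd(12583, 43400):
43400 = 3×12583 + 5651
12583 = 2×5651 + 1281
5651 = 4×1281 + 527
1281 = 2×527 + 227
527 = 2×227 + 73
227 = 3×73 + 8
73 = 9×8 + 1
8 = 8×1 + 0
gcd = 1, so a unique solution mod 43400 exists.
Back-substitute for the Bézout coefficients:
1 = 73 − 9·8
1 = −9·227 + 28·73
1 = 28·527 − 65·227
1 = −65·1281 + 158·527
1 = 158·5651 − 697·1281
1 = −697·12583 + 1552·5651
1 = 1552·43400 − 5353·12583
So 12583·(-5353) ≡ 1 (mod 43400), giving 12583⁻¹ ≡ 38047.
x ≡ 12583⁻¹·10639 ≡ 38047·10639 ≡ 33633 (mod 43400).

33633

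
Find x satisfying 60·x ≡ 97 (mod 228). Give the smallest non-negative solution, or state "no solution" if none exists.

no solution

gcd(60, 228):
228 = 3×60 + 48
60 = 1×48 + 12
48 = 4×12 + 0
gcd = 12, but 12 ∤ 97, so the congruence has no solution.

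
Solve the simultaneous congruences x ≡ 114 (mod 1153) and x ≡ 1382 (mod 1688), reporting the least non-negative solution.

Write x = 114 + 1153·k. Then 1153·k ≡ 1382 − 114 ≡ 1268 (mod 1688).
Need 1153⁻¹ mod 1688. Extended Euclid on (1688, 1153):
1688 = 1·1153 + 535
1153 = 2·535 + 83
535 = 6·83 + 37
83 = 2·37 + 9
37 = 4·9 + 1
9 = 9·1 + 0
Back-substitute:
1 = 37 − 4·9
1 = −4·83 + 9·37
1 = 9·535 − 58·83
1 = −58·1153 + 125·535
1 = 125·1688 − 183·1153
1153⁻¹ ≡ 1505 (mod 1688), so k ≡ 1505·1268 ≡ 900 (mod 1688).
x = 114 + 1153·900 = 1037814.

1037814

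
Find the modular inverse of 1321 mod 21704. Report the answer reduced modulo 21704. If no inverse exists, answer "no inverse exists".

15017

Apply the Euclidean algorithm to 21704 and 1321:
21704 = 16*1321 + 568
1321 = 2*568 + 185
568 = 3*185 + 13
185 = 14*13 + 3
13 = 4*3 + 1
3 = 3*1 + 0
The gcd is 1. Working backward:
1 = 13 − 4·3
1 = −4·185 + 57·13
1 = 57·568 − 175·185
1 = −175·1321 + 407·568
1 = 407·21704 − 6687·1321
So 1321·(-6687) ≡ 1 (mod 21704), and -6687 ≡ 15017 (mod 21704).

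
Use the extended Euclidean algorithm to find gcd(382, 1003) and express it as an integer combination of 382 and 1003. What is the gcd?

1

Euclidean algorithm:
1003 = 2×382 + 239
382 = 1×239 + 143
239 = 1×143 + 96
143 = 1×96 + 47
96 = 2×47 + 2
47 = 23×2 + 1
2 = 2×1 + 0
gcd(382, 1003) = 1.
Express as a combination:
1 = 47 − 23·2
1 = −23·96 + 47·47
1 = 47·143 − 70·96
1 = −70·239 + 117·143
1 = 117·382 − 187·239
1 = −187·1003 + 491·382
So 1 = (-187)·1003 + (491)·382.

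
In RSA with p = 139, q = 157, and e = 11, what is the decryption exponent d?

φ(n) = (p−1)(q−1) = 138·156 = 21528.
Need d with 11·d ≡ 1 (mod 21528). Apply the extended Euclidean algorithm:
21528 = 1957*11 + 1
11 = 11*1 + 0
Back-substitute:
1 = 21528 − 1957·11
So 11·(-1957) ≡ 1 (mod 21528), hence d ≡ -1957 ≡ 19571 (mod 21528).

19571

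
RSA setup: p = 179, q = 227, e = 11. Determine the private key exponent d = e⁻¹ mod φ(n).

φ(n) = (p−1)(q−1) = 178·226 = 40228.
Need d with 11·d ≡ 1 (mod 40228). Apply the extended Euclidean algorithm:
40228 = 3657×11 + 1
11 = 11×1 + 0
Back-substitute:
1 = 40228 − 3657·11
So 11·(-3657) ≡ 1 (mod 40228), hence d ≡ -3657 ≡ 36571 (mod 40228).

36571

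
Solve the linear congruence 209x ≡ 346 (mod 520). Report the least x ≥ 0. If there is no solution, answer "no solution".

First find gcd(209, 520):
520 = 2*209 + 102
209 = 2*102 + 5
102 = 20*5 + 2
5 = 2*2 + 1
2 = 2*1 + 0
gcd = 1, so a unique solution mod 520 exists.
Back-substitute for the Bézout coefficients:
1 = 5 − 2·2
1 = −2·102 + 41·5
1 = 41·209 − 84·102
1 = −84·520 + 209·209
So 209·(209) ≡ 1 (mod 520), giving 209⁻¹ ≡ 209.
x ≡ 209⁻¹·346 ≡ 209·346 ≡ 34 (mod 520).

34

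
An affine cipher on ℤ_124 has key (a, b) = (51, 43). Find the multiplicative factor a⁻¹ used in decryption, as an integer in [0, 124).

gcd(124, 51) by repeated division:
124 = 2·51 + 22
51 = 2·22 + 7
22 = 3·7 + 1
7 = 7·1 + 0
gcd = 1, so the inverse exists. Back-substitute:
1 = 22 − 3·7
1 = −3·51 + 7·22
1 = 7·124 − 17·51
Hence 51⁻¹ ≡ -17 ≡ 107 (mod 124).

107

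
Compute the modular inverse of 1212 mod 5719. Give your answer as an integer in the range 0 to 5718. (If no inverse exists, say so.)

Apply the Euclidean algorithm to 5719 and 1212:
5719 = 4×1212 + 871
1212 = 1×871 + 341
871 = 2×341 + 189
341 = 1×189 + 152
189 = 1×152 + 37
152 = 4×37 + 4
37 = 9×4 + 1
4 = 4×1 + 0
gcd = 1, so the inverse exists. Back-substitute:
1 = 37 − 9·4
1 = −9·152 + 37·37
1 = 37·189 − 46·152
1 = −46·341 + 83·189
1 = 83·871 − 212·341
1 = −212·1212 + 295·871
1 = 295·5719 − 1392·1212
So 1212·(-1392) ≡ 1 (mod 5719), and -1392 ≡ 4327 (mod 5719).

4327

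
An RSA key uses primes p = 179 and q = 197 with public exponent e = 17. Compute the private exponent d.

8209

φ(n) = (p−1)(q−1) = 178·196 = 34888.
Need d with 17·d ≡ 1 (mod 34888). Apply the extended Euclidean algorithm:
34888 = 2052*17 + 4
17 = 4*4 + 1
4 = 4*1 + 0
Back-substitute:
1 = 17 − 4·4
1 = −4·34888 + 8209·17
So 17·8209 ≡ 1 (mod 34888), hence d = 8209.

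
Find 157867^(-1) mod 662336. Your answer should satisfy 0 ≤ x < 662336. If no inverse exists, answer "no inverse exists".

Run Euclid on (662336, 157867):
662336 = 4×157867 + 30868
157867 = 5×30868 + 3527
30868 = 8×3527 + 2652
3527 = 1×2652 + 875
2652 = 3×875 + 27
875 = 32×27 + 11
27 = 2×11 + 5
11 = 2×5 + 1
5 = 5×1 + 0
Since gcd(157867, 662336) = 1, back-substitute to write 1 as a combination:
1 = 11 − 2·5
1 = −2·27 + 5·11
1 = 5·875 − 162·27
1 = −162·2652 + 491·875
1 = 491·3527 − 653·2652
1 = −653·30868 + 5715·3527
1 = 5715·157867 − 29228·30868
1 = −29228·662336 + 122627·157867
So 157867·122627 ≡ 1 (mod 662336).

122627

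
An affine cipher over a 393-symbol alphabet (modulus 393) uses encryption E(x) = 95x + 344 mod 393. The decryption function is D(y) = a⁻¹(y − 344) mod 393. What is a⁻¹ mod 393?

302

Run Euclid on (393, 95):
393 = 4×95 + 13
95 = 7×13 + 4
13 = 3×4 + 1
4 = 4×1 + 0
The gcd is 1. Working backward:
1 = 13 − 3·4
1 = −3·95 + 22·13
1 = 22·393 − 91·95
Hence 95⁻¹ ≡ -91 ≡ 302 (mod 393).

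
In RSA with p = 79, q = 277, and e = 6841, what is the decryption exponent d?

6769

φ(n) = (p−1)(q−1) = 78·276 = 21528.
Need d with 6841·d ≡ 1 (mod 21528). Apply the extended Euclidean algorithm:
21528 = 3·6841 + 1005
6841 = 6·1005 + 811
1005 = 1·811 + 194
811 = 4·194 + 35
194 = 5·35 + 19
35 = 1·19 + 16
19 = 1·16 + 3
16 = 5·3 + 1
3 = 3·1 + 0
Back-substitute:
1 = 16 − 5·3
1 = −5·19 + 6·16
1 = 6·35 − 11·19
1 = −11·194 + 61·35
1 = 61·811 − 255·194
1 = −255·1005 + 316·811
1 = 316·6841 − 2151·1005
1 = −2151·21528 + 6769·6841
So 6841·6769 ≡ 1 (mod 21528), hence d = 6769.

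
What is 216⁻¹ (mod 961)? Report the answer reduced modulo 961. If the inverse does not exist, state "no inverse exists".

Apply the Euclidean algorithm to 961 and 216:
961 = 4*216 + 97
216 = 2*97 + 22
97 = 4*22 + 9
22 = 2*9 + 4
9 = 2*4 + 1
4 = 4*1 + 0
gcd = 1, so the inverse exists. Back-substitute:
1 = 9 − 2·4
1 = −2·22 + 5·9
1 = 5·97 − 22·22
1 = −22·216 + 49·97
1 = 49·961 − 218·216
Thus 216·(-218) ≡ 1 (mod 961); reducing, -218 mod 961 = 743.

743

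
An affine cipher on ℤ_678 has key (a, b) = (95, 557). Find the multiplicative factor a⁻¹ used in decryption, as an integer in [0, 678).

Extended Euclidean algorithm:
678 = 7×95 + 13
95 = 7×13 + 4
13 = 3×4 + 1
4 = 4×1 + 0
gcd = 1, so the inverse exists. Back-substitute:
1 = 13 − 3·4
1 = −3·95 + 22·13
1 = 22·678 − 157·95
Hence 95⁻¹ ≡ -157 ≡ 521 (mod 678).

521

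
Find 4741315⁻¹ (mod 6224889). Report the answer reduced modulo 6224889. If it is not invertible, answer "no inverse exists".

4171483

Run Euclid on (6224889, 4741315):
6224889 = 1×4741315 + 1483574
4741315 = 3×1483574 + 290593
1483574 = 5×290593 + 30609
290593 = 9×30609 + 15112
30609 = 2×15112 + 385
15112 = 39×385 + 97
385 = 3×97 + 94
97 = 1×94 + 3
94 = 31×3 + 1
3 = 3×1 + 0
The gcd is 1. Working backward:
1 = 94 − 31·3
1 = −31·97 + 32·94
1 = 32·385 − 127·97
1 = −127·15112 + 4985·385
1 = 4985·30609 − 10097·15112
1 = −10097·290593 + 95858·30609
1 = 95858·1483574 − 489387·290593
1 = −489387·4741315 + 1564019·1483574
1 = 1564019·6224889 − 2053406·4741315
Thus 4741315·(-2053406) ≡ 1 (mod 6224889); reducing, -2053406 mod 6224889 = 4171483.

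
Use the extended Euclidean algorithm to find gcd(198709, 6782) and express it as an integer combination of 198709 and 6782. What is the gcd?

1

Apply Euclid's algorithm to 198709 and 6782:
198709 = 29*6782 + 2031
6782 = 3*2031 + 689
2031 = 2*689 + 653
689 = 1*653 + 36
653 = 18*36 + 5
36 = 7*5 + 1
5 = 5*1 + 0
gcd(198709, 6782) = 1.
Working backward:
1 = 36 − 7·5
1 = −7·653 + 127·36
1 = 127·689 − 134·653
1 = −134·2031 + 395·689
1 = 395·6782 − 1319·2031
1 = −1319·198709 + 38646·6782
So 1 = (-1319)·198709 + (38646)·6782.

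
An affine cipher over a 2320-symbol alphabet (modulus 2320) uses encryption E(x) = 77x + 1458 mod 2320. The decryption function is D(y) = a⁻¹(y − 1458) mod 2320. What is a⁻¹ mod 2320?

693

gcd(2320, 77) by repeated division:
2320 = 30*77 + 10
77 = 7*10 + 7
10 = 1*7 + 3
7 = 2*3 + 1
3 = 3*1 + 0
Since gcd(77, 2320) = 1, back-substitute to write 1 as a combination:
1 = 7 − 2·3
1 = −2·10 + 3·7
1 = 3·77 − 23·10
1 = −23·2320 + 693·77
So 77·693 ≡ 1 (mod 2320).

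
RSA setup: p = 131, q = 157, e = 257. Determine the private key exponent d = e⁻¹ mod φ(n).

φ(n) = (p−1)(q−1) = 130·156 = 20280.
Need d with 257·d ≡ 1 (mod 20280). Apply the extended Euclidean algorithm:
20280 = 78·257 + 234
257 = 1·234 + 23
234 = 10·23 + 4
23 = 5·4 + 3
4 = 1·3 + 1
3 = 3·1 + 0
Back-substitute:
1 = 4 − 3
1 = −23 + 6·4
1 = 6·234 − 61·23
1 = −61·257 + 67·234
1 = 67·20280 − 5287·257
So 257·(-5287) ≡ 1 (mod 20280), hence d ≡ -5287 ≡ 14993 (mod 20280).

14993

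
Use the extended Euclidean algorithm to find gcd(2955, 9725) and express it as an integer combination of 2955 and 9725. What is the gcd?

5

Euclidean algorithm:
9725 = 3*2955 + 860
2955 = 3*860 + 375
860 = 2*375 + 110
375 = 3*110 + 45
110 = 2*45 + 20
45 = 2*20 + 5
20 = 4*5 + 0
gcd(2955, 9725) = 5.
Back-substituting:
5 = 45 − 2·20
5 = −2·110 + 5·45
5 = 5·375 − 17·110
5 = −17·860 + 39·375
5 = 39·2955 − 134·860
5 = −134·9725 + 441·2955
So 5 = (-134)·9725 + (441)·2955.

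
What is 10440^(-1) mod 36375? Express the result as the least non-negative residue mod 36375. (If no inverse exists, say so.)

no inverse exists

Compute gcd(10440, 36375):
36375 = 3×10440 + 5055
10440 = 2×5055 + 330
5055 = 15×330 + 105
330 = 3×105 + 15
105 = 7×15 + 0
The gcd is 15, not 1, hence no inverse exists.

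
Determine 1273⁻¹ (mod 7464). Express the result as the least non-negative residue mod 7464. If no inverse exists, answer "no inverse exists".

Extended Euclidean algorithm:
7464 = 5·1273 + 1099
1273 = 1·1099 + 174
1099 = 6·174 + 55
174 = 3·55 + 9
55 = 6·9 + 1
9 = 9·1 + 0
gcd = 1, so the inverse exists. Back-substitute:
1 = 55 − 6·9
1 = −6·174 + 19·55
1 = 19·1099 − 120·174
1 = −120·1273 + 139·1099
1 = 139·7464 − 815·1273
Thus 1273·(-815) ≡ 1 (mod 7464); reducing, -815 mod 7464 = 6649.

6649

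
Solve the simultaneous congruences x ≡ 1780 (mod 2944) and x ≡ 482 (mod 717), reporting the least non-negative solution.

Write x = 1780 + 2944·k. Then 2944·k ≡ 482 − 1780 ≡ 136 (mod 717).
Need 2944⁻¹ mod 717. Extended Euclid on (717, 76):
717 = 9*76 + 33
76 = 2*33 + 10
33 = 3*10 + 3
10 = 3*3 + 1
3 = 3*1 + 0
Back-substitute:
1 = 10 − 3·3
1 = −3·33 + 10·10
1 = 10·76 − 23·33
1 = −23·717 + 217·76
2944⁻¹ ≡ 217 (mod 717), so k ≡ 217·136 ≡ 115 (mod 717).
x = 1780 + 2944·115 = 340340.

340340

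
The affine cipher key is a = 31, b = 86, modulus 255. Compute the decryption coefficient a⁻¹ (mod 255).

181

Extended Euclidean algorithm:
255 = 8*31 + 7
31 = 4*7 + 3
7 = 2*3 + 1
3 = 3*1 + 0
gcd = 1, so the inverse exists. Back-substitute:
1 = 7 − 2·3
1 = −2·31 + 9·7
1 = 9·255 − 74·31
So 31·(-74) ≡ 1 (mod 255), and -74 ≡ 181 (mod 255).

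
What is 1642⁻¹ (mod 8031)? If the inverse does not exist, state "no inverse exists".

5698

Run Euclid on (8031, 1642):
8031 = 4*1642 + 1463
1642 = 1*1463 + 179
1463 = 8*179 + 31
179 = 5*31 + 24
31 = 1*24 + 7
24 = 3*7 + 3
7 = 2*3 + 1
3 = 3*1 + 0
The gcd is 1. Working backward:
1 = 7 − 2·3
1 = −2·24 + 7·7
1 = 7·31 − 9·24
1 = −9·179 + 52·31
1 = 52·1463 − 425·179
1 = −425·1642 + 477·1463
1 = 477·8031 − 2333·1642
So 1642·(-2333) ≡ 1 (mod 8031), and -2333 ≡ 5698 (mod 8031).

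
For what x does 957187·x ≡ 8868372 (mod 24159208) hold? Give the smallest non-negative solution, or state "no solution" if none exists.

19357724

First find gcd(957187, 24159208):
24159208 = 25·957187 + 229533
957187 = 4·229533 + 39055
229533 = 5·39055 + 34258
39055 = 1·34258 + 4797
34258 = 7·4797 + 679
4797 = 7·679 + 44
679 = 15·44 + 19
44 = 2·19 + 6
19 = 3·6 + 1
6 = 6·1 + 0
gcd = 1, so a unique solution mod 24159208 exists.
Back-substitute for the Bézout coefficients:
1 = 19 − 3·6
1 = −3·44 + 7·19
1 = 7·679 − 108·44
1 = −108·4797 + 763·679
1 = 763·34258 − 5449·4797
1 = −5449·39055 + 6212·34258
1 = 6212·229533 − 36509·39055
1 = −36509·957187 + 152248·229533
1 = 152248·24159208 − 3842709·957187
So 957187·(-3842709) ≡ 1 (mod 24159208), giving 957187⁻¹ ≡ 20316499.
x ≡ 957187⁻¹·8868372 ≡ 20316499·8868372 ≡ 19357724 (mod 24159208).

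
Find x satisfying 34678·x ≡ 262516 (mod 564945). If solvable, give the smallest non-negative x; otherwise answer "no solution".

First find gcd(34678, 564945):
564945 = 16×34678 + 10097
34678 = 3×10097 + 4387
10097 = 2×4387 + 1323
4387 = 3×1323 + 418
1323 = 3×418 + 69
418 = 6×69 + 4
69 = 17×4 + 1
4 = 4×1 + 0
gcd = 1, so a unique solution mod 564945 exists.
Back-substitute for the Bézout coefficients:
1 = 69 − 17·4
1 = −17·418 + 103·69
1 = 103·1323 − 326·418
1 = −326·4387 + 1081·1323
1 = 1081·10097 − 2488·4387
1 = −2488·34678 + 8545·10097
1 = 8545·564945 − 139208·34678
So 34678·(-139208) ≡ 1 (mod 564945), giving 34678⁻¹ ≡ 425737.
x ≡ 34678⁻¹·262516 ≡ 425737·262516 ≡ 269887 (mod 564945).

269887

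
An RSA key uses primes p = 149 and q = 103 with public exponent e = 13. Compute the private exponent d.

4645

φ(n) = (p−1)(q−1) = 148·102 = 15096.
Need d with 13·d ≡ 1 (mod 15096). Apply the extended Euclidean algorithm:
15096 = 1161×13 + 3
13 = 4×3 + 1
3 = 3×1 + 0
Back-substitute:
1 = 13 − 4·3
1 = −4·15096 + 4645·13
So 13·4645 ≡ 1 (mod 15096), hence d = 4645.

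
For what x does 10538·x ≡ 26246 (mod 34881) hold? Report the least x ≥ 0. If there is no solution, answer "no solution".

1492

First find gcd(10538, 34881):
34881 = 3*10538 + 3267
10538 = 3*3267 + 737
3267 = 4*737 + 319
737 = 2*319 + 99
319 = 3*99 + 22
99 = 4*22 + 11
22 = 2*11 + 0
gcd = 11 and 11 | 26246, so solutions exist. Divide through by 11: 958x ≡ 2386 (mod 3171).
Now find 958⁻¹ mod 3171:
3171 = 3·958 + 297
958 = 3·297 + 67
297 = 4·67 + 29
67 = 2·29 + 9
29 = 3·9 + 2
9 = 4·2 + 1
2 = 2·1 + 0
Back-substitute:
1 = 9 − 4·2
1 = −4·29 + 13·9
1 = 13·67 − 30·29
1 = −30·297 + 133·67
1 = 133·958 − 429·297
1 = −429·3171 + 1420·958
So 958⁻¹ ≡ 1420 (mod 3171).
Then x ≡ 1420·2386 ≡ 1492 (mod 3171); the smallest non-negative solution is x = 1492.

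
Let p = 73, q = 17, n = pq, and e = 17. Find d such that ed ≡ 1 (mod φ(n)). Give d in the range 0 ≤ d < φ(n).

881

φ(n) = (p−1)(q−1) = 72·16 = 1152.
Need d with 17·d ≡ 1 (mod 1152). Apply the extended Euclidean algorithm:
1152 = 67×17 + 13
17 = 1×13 + 4
13 = 3×4 + 1
4 = 4×1 + 0
Back-substitute:
1 = 13 − 3·4
1 = −3·17 + 4·13
1 = 4·1152 − 271·17
So 17·(-271) ≡ 1 (mod 1152), hence d ≡ -271 ≡ 881 (mod 1152).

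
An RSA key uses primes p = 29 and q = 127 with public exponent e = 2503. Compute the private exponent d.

919

φ(n) = (p−1)(q−1) = 28·126 = 3528.
Need d with 2503·d ≡ 1 (mod 3528). Apply the extended Euclidean algorithm:
3528 = 1×2503 + 1025
2503 = 2×1025 + 453
1025 = 2×453 + 119
453 = 3×119 + 96
119 = 1×96 + 23
96 = 4×23 + 4
23 = 5×4 + 3
4 = 1×3 + 1
3 = 3×1 + 0
Back-substitute:
1 = 4 − 3
1 = −23 + 6·4
1 = 6·96 − 25·23
1 = −25·119 + 31·96
1 = 31·453 − 118·119
1 = −118·1025 + 267·453
1 = 267·2503 − 652·1025
1 = −652·3528 + 919·2503
So 2503·919 ≡ 1 (mod 3528), hence d = 919.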